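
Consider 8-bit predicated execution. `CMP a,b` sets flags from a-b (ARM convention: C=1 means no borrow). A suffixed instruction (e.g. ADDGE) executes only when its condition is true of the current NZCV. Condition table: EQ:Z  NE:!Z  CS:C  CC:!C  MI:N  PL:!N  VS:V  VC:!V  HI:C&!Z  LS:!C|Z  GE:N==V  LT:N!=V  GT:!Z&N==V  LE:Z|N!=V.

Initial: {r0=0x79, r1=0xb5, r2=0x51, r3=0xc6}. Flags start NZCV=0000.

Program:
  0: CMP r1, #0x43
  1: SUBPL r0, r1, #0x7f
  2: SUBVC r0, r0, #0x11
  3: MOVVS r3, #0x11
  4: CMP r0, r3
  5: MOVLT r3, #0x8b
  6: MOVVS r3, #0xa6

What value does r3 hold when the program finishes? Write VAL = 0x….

0: ✓ CMP  NZCV=0011
1: ✓ SUBPL  r0←0x36
2: · SUBVC
3: ✓ MOVVS  r3←0x11
4: ✓ CMP  NZCV=0010
5: · MOVLT
6: · MOVVS

VAL = 0x11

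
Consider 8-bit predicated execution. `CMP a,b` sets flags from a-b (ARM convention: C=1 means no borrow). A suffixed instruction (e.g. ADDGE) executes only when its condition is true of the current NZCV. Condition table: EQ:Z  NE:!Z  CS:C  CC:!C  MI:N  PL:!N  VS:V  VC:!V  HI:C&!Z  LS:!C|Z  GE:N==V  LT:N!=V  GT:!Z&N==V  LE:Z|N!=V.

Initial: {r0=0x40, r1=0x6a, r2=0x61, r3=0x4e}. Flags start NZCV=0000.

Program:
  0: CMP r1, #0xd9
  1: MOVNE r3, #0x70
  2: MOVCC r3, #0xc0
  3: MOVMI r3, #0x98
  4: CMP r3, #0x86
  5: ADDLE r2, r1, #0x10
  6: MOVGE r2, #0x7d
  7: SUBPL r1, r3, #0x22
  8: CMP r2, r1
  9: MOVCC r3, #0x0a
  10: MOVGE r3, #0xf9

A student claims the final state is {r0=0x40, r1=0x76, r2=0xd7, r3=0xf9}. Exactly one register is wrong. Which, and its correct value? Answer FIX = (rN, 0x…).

FIX = (r2, 0x7d)

0: ✓ CMP  NZCV=1001
1: ✓ MOVNE  r3←0x70
2: ✓ MOVCC  r3←0xc0
3: ✓ MOVMI  r3←0x98
4: ✓ CMP  NZCV=0010
5: · ADDLE
6: ✓ MOVGE  r2←0x7d
7: ✓ SUBPL  r1←0x76
8: ✓ CMP  NZCV=0010
9: · MOVCC
10: ✓ MOVGE  r3←0xf9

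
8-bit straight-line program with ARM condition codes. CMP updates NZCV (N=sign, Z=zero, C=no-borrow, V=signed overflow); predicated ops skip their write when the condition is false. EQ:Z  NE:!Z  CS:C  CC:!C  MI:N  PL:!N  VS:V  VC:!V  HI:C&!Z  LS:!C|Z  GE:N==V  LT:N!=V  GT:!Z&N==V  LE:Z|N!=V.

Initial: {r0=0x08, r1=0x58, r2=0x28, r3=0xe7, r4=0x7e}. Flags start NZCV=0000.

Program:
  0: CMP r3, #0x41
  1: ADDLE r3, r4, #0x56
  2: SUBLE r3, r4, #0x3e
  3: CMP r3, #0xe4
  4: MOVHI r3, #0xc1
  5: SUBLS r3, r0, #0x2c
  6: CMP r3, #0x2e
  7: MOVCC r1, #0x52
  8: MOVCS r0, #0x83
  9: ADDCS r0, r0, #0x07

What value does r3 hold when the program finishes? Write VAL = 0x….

VAL = 0xdc

0: ✓ CMP  NZCV=1010
1: ✓ ADDLE  r3←0xd4
2: ✓ SUBLE  r3←0x40
3: ✓ CMP  NZCV=0000
4: · MOVHI
5: ✓ SUBLS  r3←0xdc
6: ✓ CMP  NZCV=1010
7: · MOVCC
8: ✓ MOVCS  r0←0x83
9: ✓ ADDCS  r0←0x8a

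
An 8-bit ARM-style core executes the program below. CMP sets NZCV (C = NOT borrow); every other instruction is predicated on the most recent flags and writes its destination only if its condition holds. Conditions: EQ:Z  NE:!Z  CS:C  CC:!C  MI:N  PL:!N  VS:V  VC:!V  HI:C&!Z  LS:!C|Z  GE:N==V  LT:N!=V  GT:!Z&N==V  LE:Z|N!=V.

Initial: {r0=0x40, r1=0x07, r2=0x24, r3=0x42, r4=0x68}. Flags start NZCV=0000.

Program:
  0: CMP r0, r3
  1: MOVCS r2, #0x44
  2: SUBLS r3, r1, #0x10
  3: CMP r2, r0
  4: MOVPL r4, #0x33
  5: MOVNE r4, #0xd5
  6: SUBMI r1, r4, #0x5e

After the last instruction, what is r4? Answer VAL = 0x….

0: ✓ CMP  NZCV=1000
1: · MOVCS
2: ✓ SUBLS  r3←0xf7
3: ✓ CMP  NZCV=1000
4: · MOVPL
5: ✓ MOVNE  r4←0xd5
6: ✓ SUBMI  r1←0x77

VAL = 0xd5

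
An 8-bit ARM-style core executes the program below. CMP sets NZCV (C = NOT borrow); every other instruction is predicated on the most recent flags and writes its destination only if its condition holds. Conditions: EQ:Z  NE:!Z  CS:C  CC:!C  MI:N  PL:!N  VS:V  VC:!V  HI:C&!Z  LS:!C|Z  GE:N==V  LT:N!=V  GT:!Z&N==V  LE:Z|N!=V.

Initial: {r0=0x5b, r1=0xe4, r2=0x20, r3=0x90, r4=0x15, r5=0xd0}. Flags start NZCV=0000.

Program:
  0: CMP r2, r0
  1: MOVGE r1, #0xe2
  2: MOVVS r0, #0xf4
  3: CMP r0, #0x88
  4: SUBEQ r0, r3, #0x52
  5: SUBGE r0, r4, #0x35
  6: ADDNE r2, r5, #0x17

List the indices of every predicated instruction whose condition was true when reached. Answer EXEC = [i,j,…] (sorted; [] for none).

EXEC = [5,6]

0: ✓ CMP  NZCV=1000
1: · MOVGE
2: · MOVVS
3: ✓ CMP  NZCV=1001
4: · SUBEQ
5: ✓ SUBGE  r0←0xe0
6: ✓ ADDNE  r2←0xe7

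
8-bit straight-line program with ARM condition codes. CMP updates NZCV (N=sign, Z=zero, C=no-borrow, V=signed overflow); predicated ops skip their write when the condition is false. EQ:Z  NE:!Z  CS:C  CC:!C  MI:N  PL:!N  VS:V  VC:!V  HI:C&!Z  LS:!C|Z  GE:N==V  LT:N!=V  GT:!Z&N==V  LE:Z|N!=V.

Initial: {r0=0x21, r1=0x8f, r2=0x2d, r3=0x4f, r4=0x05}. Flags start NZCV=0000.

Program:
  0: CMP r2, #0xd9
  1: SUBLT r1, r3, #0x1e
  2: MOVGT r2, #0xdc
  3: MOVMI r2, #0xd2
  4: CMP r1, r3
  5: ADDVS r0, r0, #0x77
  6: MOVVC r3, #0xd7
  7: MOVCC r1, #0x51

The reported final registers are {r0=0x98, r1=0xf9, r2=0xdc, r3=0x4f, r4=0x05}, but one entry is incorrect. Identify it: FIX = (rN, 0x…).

[0] flags=0000 → (cmp)
[1] flags=0000 LT?F → skip
[2] flags=0000 GT?T → r2=0xdc
[3] flags=0000 MI?F → skip
[4] flags=0011 → (cmp)
[5] flags=0011 VS?T → r0=0x98
[6] flags=0011 VC?F → skip
[7] flags=0011 CC?F → skip

FIX = (r1, 0x8f)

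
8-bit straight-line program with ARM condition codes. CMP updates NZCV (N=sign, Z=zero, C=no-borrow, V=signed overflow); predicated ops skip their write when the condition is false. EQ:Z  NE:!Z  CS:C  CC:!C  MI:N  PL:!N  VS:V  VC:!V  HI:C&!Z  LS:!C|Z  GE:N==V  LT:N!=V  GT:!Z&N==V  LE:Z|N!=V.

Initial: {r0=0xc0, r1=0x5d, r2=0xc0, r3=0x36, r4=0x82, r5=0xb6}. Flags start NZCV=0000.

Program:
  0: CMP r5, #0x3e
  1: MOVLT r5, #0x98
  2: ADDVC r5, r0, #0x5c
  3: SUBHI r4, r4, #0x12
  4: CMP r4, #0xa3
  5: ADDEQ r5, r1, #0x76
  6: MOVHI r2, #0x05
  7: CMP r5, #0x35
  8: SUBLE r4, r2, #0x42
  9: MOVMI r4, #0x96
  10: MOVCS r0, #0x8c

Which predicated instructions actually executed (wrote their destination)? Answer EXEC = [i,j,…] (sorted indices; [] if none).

0: ✓ CMP  NZCV=0011
1: ✓ MOVLT  r5←0x98
2: · ADDVC
3: ✓ SUBHI  r4←0x70
4: ✓ CMP  NZCV=1001
5: · ADDEQ
6: · MOVHI
7: ✓ CMP  NZCV=0011
8: ✓ SUBLE  r4←0x7e
9: · MOVMI
10: ✓ MOVCS  r0←0x8c

EXEC = [1,3,8,10]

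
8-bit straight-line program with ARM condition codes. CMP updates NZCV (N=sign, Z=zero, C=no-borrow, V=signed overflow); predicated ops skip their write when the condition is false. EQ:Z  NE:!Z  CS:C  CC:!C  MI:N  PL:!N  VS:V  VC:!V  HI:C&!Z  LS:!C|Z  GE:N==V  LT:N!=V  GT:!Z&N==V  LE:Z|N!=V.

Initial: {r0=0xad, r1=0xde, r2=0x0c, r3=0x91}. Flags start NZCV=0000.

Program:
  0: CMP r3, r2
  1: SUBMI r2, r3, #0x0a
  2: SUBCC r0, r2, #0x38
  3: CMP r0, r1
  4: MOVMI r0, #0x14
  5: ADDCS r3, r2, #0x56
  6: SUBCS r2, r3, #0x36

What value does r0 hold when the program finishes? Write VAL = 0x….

VAL = 0x14

0: ✓ CMP  NZCV=1010
1: ✓ SUBMI  r2←0x87
2: · SUBCC
3: ✓ CMP  NZCV=1000
4: ✓ MOVMI  r0←0x14
5: · ADDCS
6: · SUBCS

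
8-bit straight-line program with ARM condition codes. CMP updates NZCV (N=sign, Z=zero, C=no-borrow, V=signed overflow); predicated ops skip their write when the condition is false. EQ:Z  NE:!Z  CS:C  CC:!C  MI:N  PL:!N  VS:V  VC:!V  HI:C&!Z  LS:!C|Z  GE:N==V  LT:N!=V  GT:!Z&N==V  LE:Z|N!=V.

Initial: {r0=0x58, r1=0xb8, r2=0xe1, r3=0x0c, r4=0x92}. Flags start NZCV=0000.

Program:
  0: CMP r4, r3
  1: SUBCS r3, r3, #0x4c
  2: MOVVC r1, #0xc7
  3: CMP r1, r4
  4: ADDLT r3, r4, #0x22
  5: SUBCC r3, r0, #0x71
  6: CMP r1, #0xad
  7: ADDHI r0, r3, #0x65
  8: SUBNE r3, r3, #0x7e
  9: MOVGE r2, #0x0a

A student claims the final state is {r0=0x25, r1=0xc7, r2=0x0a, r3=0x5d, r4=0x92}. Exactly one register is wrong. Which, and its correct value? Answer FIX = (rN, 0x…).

[0] flags=1010 → (cmp)
[1] flags=1010 CS?T → r3=0xc0
[2] flags=1010 VC?T → r1=0xc7
[3] flags=0010 → (cmp)
[4] flags=0010 LT?F → skip
[5] flags=0010 CC?F → skip
[6] flags=0010 → (cmp)
[7] flags=0010 HI?T → r0=0x25
[8] flags=0010 NE?T → r3=0x42
[9] flags=0010 GE?T → r2=0x0a

FIX = (r3, 0x42)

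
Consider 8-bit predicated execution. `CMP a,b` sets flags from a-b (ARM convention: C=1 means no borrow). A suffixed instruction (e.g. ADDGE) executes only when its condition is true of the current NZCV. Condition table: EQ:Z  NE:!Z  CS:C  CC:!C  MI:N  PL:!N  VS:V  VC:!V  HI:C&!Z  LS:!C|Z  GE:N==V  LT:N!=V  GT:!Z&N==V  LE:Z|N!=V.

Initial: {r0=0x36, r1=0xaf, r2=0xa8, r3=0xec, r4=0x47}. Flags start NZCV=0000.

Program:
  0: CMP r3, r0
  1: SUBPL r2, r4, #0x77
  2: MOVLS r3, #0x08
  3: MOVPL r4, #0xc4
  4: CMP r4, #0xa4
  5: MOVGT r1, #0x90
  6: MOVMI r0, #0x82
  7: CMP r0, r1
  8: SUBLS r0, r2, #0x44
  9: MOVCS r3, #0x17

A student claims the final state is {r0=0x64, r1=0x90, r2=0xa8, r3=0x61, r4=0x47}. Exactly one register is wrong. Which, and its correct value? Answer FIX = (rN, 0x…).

0: ✓ CMP  NZCV=1010
1: · SUBPL
2: · MOVLS
3: · MOVPL
4: ✓ CMP  NZCV=1001
5: ✓ MOVGT  r1←0x90
6: ✓ MOVMI  r0←0x82
7: ✓ CMP  NZCV=1000
8: ✓ SUBLS  r0←0x64
9: · MOVCS

FIX = (r3, 0xec)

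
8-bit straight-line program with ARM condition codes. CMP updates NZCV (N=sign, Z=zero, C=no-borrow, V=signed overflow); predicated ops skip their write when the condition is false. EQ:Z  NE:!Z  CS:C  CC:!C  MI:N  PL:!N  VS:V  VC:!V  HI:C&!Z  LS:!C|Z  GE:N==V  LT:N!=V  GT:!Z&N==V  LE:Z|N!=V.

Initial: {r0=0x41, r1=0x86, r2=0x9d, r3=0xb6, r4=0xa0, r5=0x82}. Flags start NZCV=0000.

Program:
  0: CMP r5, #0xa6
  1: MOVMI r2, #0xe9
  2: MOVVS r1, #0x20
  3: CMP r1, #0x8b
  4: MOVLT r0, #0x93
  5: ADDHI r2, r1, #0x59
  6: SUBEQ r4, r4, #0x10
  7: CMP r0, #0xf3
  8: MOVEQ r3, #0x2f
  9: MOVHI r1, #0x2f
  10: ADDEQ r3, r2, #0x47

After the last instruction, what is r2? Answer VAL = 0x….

0: ✓ CMP  NZCV=1000
1: ✓ MOVMI  r2←0xe9
2: · MOVVS
3: ✓ CMP  NZCV=1000
4: ✓ MOVLT  r0←0x93
5: · ADDHI
6: · SUBEQ
7: ✓ CMP  NZCV=1000
8: · MOVEQ
9: · MOVHI
10: · ADDEQ

VAL = 0xe9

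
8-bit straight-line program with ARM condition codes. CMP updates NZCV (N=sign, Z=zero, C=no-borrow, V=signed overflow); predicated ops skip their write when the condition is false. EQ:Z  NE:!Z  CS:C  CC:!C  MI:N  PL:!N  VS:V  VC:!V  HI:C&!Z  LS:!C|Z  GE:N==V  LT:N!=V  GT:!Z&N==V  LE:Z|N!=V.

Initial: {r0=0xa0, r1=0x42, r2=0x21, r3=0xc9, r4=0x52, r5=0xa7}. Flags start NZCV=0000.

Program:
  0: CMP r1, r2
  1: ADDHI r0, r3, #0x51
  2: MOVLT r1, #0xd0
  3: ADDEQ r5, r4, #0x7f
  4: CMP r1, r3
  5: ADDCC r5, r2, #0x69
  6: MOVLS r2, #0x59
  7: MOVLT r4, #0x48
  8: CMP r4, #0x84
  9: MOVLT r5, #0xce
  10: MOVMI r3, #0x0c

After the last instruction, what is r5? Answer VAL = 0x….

VAL = 0x8a

0: ✓ CMP  NZCV=0010
1: ✓ ADDHI  r0←0x1a
2: · MOVLT
3: · ADDEQ
4: ✓ CMP  NZCV=0000
5: ✓ ADDCC  r5←0x8a
6: ✓ MOVLS  r2←0x59
7: · MOVLT
8: ✓ CMP  NZCV=1001
9: · MOVLT
10: ✓ MOVMI  r3←0x0c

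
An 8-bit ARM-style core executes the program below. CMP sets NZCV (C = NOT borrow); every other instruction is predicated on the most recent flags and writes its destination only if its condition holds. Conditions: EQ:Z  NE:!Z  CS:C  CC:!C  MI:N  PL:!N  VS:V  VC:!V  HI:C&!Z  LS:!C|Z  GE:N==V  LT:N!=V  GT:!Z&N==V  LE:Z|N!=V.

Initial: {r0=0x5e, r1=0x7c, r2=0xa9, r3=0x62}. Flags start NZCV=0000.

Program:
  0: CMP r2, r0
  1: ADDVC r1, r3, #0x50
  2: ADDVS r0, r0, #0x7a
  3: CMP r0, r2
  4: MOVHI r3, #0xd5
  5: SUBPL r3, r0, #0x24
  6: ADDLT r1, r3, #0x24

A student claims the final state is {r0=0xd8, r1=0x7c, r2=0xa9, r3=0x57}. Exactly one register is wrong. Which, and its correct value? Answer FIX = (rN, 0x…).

0: ✓ CMP  NZCV=0011
1: · ADDVC
2: ✓ ADDVS  r0←0xd8
3: ✓ CMP  NZCV=0010
4: ✓ MOVHI  r3←0xd5
5: ✓ SUBPL  r3←0xb4
6: · ADDLT

FIX = (r3, 0xb4)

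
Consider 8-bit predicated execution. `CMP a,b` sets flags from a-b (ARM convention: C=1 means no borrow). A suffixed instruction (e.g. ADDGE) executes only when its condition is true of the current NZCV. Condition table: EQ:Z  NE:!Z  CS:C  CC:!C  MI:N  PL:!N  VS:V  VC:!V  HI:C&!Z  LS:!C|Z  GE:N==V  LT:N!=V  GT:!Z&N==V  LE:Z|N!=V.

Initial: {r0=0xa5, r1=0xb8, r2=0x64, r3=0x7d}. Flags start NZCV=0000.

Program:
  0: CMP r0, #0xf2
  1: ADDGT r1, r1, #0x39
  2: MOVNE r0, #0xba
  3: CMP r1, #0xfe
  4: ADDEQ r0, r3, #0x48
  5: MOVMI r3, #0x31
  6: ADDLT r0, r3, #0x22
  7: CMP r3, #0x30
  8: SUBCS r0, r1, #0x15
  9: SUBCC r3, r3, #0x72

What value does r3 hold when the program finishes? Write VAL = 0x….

[0] flags=1000 → (cmp)
[1] flags=1000 GT?F → skip
[2] flags=1000 NE?T → r0=0xba
[3] flags=1000 → (cmp)
[4] flags=1000 EQ?F → skip
[5] flags=1000 MI?T → r3=0x31
[6] flags=1000 LT?T → r0=0x53
[7] flags=0010 → (cmp)
[8] flags=0010 CS?T → r0=0xa3
[9] flags=0010 CC?F → skip

VAL = 0x31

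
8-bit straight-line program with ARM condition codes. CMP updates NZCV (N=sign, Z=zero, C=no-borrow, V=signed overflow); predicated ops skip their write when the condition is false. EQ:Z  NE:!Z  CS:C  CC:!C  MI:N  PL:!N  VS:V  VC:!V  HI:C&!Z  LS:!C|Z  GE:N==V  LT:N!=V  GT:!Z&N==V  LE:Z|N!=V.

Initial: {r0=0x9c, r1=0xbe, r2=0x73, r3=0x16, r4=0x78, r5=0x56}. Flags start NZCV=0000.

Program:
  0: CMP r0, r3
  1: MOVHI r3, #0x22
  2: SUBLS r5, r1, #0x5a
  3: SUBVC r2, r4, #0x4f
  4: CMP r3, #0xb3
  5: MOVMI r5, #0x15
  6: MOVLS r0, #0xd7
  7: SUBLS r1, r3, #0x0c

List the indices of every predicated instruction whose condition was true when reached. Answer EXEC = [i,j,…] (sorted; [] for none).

EXEC = [1,3,6,7]

0: ✓ CMP  NZCV=1010
1: ✓ MOVHI  r3←0x22
2: · SUBLS
3: ✓ SUBVC  r2←0x29
4: ✓ CMP  NZCV=0000
5: · MOVMI
6: ✓ MOVLS  r0←0xd7
7: ✓ SUBLS  r1←0x16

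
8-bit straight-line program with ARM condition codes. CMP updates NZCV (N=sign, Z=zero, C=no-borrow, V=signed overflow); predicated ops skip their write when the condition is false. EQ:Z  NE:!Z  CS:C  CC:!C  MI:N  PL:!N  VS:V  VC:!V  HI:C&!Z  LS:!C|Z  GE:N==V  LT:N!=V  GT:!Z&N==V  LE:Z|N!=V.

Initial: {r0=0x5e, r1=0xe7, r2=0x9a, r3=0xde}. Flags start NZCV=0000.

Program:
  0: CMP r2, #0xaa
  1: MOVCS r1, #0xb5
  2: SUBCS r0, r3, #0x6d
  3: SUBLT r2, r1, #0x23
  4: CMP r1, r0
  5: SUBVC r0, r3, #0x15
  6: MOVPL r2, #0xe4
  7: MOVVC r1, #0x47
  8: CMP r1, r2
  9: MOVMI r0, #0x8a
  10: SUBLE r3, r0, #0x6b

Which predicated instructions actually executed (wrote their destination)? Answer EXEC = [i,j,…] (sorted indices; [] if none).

EXEC = [3,5,7,9]

0: ✓ CMP  NZCV=1000
1: · MOVCS
2: · SUBCS
3: ✓ SUBLT  r2←0xc4
4: ✓ CMP  NZCV=1010
5: ✓ SUBVC  r0←0xc9
6: · MOVPL
7: ✓ MOVVC  r1←0x47
8: ✓ CMP  NZCV=1001
9: ✓ MOVMI  r0←0x8a
10: · SUBLE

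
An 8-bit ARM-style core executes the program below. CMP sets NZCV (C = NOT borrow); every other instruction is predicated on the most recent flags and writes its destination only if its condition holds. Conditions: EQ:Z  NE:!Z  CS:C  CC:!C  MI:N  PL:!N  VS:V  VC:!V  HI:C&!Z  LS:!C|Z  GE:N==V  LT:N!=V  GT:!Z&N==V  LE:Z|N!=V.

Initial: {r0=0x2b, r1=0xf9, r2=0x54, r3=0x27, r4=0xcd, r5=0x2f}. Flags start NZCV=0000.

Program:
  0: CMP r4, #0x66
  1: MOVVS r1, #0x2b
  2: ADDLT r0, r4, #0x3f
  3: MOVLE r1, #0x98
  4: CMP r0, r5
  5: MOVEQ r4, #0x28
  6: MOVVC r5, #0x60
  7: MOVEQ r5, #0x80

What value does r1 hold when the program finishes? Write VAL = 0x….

[0] flags=0011 → (cmp)
[1] flags=0011 VS?T → r1=0x2b
[2] flags=0011 LT?T → r0=0x0c
[3] flags=0011 LE?T → r1=0x98
[4] flags=1000 → (cmp)
[5] flags=1000 EQ?F → skip
[6] flags=1000 VC?T → r5=0x60
[7] flags=1000 EQ?F → skip

VAL = 0x98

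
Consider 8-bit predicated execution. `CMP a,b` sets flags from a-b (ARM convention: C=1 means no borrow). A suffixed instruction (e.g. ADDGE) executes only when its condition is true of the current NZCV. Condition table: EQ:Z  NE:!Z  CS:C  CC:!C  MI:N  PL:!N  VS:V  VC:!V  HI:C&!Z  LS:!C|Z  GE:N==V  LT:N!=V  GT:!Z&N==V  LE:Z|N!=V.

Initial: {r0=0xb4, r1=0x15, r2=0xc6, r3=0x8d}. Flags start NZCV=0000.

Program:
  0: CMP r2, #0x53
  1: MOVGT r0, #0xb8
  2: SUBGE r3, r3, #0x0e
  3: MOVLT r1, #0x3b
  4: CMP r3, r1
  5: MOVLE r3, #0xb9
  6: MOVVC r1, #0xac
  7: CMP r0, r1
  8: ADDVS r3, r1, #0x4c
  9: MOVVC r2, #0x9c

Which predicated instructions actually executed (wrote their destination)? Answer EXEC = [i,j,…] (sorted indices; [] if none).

0: ✓ CMP  NZCV=0011
1: · MOVGT
2: · SUBGE
3: ✓ MOVLT  r1←0x3b
4: ✓ CMP  NZCV=0011
5: ✓ MOVLE  r3←0xb9
6: · MOVVC
7: ✓ CMP  NZCV=0011
8: ✓ ADDVS  r3←0x87
9: · MOVVC

EXEC = [3,5,8]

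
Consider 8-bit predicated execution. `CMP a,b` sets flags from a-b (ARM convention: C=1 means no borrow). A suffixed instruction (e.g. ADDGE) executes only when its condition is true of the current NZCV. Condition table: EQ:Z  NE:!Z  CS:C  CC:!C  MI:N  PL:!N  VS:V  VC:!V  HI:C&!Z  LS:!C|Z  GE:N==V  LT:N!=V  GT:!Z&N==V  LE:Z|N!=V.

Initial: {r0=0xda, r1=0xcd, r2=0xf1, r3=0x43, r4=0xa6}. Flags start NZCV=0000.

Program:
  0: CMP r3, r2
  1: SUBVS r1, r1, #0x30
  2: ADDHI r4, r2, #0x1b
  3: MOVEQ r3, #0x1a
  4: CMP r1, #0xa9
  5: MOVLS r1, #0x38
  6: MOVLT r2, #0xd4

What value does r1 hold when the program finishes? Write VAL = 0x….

0: ✓ CMP  NZCV=0000
1: · SUBVS
2: · ADDHI
3: · MOVEQ
4: ✓ CMP  NZCV=0010
5: · MOVLS
6: · MOVLT

VAL = 0xcd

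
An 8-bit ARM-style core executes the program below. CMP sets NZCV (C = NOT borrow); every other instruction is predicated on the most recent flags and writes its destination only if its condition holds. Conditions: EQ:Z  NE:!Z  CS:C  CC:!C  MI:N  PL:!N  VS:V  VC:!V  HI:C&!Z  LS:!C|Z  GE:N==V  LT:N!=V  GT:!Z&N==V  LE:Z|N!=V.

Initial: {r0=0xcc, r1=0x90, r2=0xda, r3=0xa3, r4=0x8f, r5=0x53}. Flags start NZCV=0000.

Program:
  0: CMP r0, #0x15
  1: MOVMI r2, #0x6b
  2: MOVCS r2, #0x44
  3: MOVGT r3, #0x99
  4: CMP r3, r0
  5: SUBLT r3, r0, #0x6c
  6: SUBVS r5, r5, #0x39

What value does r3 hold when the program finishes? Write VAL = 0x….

0: ✓ CMP  NZCV=1010
1: ✓ MOVMI  r2←0x6b
2: ✓ MOVCS  r2←0x44
3: · MOVGT
4: ✓ CMP  NZCV=1000
5: ✓ SUBLT  r3←0x60
6: · SUBVS

VAL = 0x60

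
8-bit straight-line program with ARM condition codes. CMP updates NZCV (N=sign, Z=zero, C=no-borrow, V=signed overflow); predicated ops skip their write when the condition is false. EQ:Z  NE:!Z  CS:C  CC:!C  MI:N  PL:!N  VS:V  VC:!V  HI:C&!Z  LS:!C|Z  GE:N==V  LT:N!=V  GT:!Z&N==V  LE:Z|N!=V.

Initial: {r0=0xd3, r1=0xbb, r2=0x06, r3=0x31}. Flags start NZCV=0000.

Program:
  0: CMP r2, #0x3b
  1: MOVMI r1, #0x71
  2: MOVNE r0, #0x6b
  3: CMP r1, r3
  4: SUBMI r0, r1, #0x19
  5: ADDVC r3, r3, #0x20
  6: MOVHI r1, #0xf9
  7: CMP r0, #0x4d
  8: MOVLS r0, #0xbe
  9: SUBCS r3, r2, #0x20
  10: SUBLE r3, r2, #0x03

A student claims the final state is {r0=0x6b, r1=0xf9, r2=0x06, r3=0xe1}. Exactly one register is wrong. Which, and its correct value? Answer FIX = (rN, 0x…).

[0] flags=1000 → (cmp)
[1] flags=1000 MI?T → r1=0x71
[2] flags=1000 NE?T → r0=0x6b
[3] flags=0010 → (cmp)
[4] flags=0010 MI?F → skip
[5] flags=0010 VC?T → r3=0x51
[6] flags=0010 HI?T → r1=0xf9
[7] flags=0010 → (cmp)
[8] flags=0010 LS?F → skip
[9] flags=0010 CS?T → r3=0xe6
[10] flags=0010 LE?F → skip

FIX = (r3, 0xe6)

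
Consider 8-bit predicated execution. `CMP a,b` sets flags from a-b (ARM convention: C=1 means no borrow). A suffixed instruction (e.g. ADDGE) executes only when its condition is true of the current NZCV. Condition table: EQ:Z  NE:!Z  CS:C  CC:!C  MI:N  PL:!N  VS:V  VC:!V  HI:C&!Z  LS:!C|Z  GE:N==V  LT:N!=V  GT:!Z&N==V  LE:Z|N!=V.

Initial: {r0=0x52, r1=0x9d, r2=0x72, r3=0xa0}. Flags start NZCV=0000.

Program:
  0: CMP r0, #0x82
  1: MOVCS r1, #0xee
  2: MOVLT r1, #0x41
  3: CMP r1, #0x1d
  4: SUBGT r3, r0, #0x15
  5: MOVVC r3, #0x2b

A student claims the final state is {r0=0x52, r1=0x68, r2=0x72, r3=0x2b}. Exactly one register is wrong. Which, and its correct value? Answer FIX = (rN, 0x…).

0: ✓ CMP  NZCV=1001
1: · MOVCS
2: · MOVLT
3: ✓ CMP  NZCV=1010
4: · SUBGT
5: ✓ MOVVC  r3←0x2b

FIX = (r1, 0x9d)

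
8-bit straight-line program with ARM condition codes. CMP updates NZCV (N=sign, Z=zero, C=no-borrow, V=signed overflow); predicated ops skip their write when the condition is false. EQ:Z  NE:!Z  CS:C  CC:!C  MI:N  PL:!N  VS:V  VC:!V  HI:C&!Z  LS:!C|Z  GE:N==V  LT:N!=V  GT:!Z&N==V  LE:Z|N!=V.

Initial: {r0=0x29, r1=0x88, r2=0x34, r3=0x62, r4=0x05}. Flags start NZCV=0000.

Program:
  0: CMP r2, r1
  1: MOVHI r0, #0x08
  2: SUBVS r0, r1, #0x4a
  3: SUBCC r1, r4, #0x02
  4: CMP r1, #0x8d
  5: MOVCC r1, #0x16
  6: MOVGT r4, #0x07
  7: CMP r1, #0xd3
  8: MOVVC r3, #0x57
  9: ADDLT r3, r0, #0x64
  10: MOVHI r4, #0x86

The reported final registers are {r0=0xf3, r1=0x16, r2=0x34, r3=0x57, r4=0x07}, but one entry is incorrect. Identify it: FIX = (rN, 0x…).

FIX = (r0, 0x3e)

[0] flags=1001 → (cmp)
[1] flags=1001 HI?F → skip
[2] flags=1001 VS?T → r0=0x3e
[3] flags=1001 CC?T → r1=0x03
[4] flags=0000 → (cmp)
[5] flags=0000 CC?T → r1=0x16
[6] flags=0000 GT?T → r4=0x07
[7] flags=0000 → (cmp)
[8] flags=0000 VC?T → r3=0x57
[9] flags=0000 LT?F → skip
[10] flags=0000 HI?F → skip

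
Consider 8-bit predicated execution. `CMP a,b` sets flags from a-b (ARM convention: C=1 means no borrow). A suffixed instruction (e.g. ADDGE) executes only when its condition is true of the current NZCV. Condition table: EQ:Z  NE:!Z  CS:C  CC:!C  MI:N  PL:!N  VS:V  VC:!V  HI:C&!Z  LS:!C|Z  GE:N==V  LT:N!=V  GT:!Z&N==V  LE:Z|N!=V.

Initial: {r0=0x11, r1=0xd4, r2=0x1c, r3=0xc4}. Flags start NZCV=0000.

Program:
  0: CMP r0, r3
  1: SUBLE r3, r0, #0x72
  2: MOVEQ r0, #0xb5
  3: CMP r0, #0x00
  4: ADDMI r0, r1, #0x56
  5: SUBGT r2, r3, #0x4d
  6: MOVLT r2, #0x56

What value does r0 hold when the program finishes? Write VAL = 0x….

VAL = 0x11

[0] flags=0000 → (cmp)
[1] flags=0000 LE?F → skip
[2] flags=0000 EQ?F → skip
[3] flags=0010 → (cmp)
[4] flags=0010 MI?F → skip
[5] flags=0010 GT?T → r2=0x77
[6] flags=0010 LT?F → skip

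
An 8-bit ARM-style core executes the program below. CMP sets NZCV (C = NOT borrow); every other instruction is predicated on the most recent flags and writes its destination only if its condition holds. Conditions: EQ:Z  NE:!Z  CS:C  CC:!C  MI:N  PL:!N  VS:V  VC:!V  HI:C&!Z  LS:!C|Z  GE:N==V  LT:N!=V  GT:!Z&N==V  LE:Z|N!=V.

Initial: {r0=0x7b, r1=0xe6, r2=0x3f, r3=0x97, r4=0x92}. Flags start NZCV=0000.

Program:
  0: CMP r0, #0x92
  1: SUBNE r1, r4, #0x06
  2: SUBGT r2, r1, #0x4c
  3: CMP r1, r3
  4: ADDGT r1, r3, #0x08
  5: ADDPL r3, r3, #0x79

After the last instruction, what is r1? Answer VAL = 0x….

VAL = 0x8c

[0] flags=1001 → (cmp)
[1] flags=1001 NE?T → r1=0x8c
[2] flags=1001 GT?T → r2=0x40
[3] flags=1000 → (cmp)
[4] flags=1000 GT?F → skip
[5] flags=1000 PL?F → skip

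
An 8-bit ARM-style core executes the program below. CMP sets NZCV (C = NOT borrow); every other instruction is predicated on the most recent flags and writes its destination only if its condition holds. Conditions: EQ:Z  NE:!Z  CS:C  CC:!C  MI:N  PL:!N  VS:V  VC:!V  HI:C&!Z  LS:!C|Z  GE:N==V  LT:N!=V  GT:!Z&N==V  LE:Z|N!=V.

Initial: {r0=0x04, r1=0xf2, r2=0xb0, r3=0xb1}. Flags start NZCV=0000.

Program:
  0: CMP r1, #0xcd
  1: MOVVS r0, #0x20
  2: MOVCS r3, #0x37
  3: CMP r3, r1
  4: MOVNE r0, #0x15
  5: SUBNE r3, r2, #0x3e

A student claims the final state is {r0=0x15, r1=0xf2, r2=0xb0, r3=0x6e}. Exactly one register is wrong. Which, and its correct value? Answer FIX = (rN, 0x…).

FIX = (r3, 0x72)

0: ✓ CMP  NZCV=0010
1: · MOVVS
2: ✓ MOVCS  r3←0x37
3: ✓ CMP  NZCV=0000
4: ✓ MOVNE  r0←0x15
5: ✓ SUBNE  r3←0x72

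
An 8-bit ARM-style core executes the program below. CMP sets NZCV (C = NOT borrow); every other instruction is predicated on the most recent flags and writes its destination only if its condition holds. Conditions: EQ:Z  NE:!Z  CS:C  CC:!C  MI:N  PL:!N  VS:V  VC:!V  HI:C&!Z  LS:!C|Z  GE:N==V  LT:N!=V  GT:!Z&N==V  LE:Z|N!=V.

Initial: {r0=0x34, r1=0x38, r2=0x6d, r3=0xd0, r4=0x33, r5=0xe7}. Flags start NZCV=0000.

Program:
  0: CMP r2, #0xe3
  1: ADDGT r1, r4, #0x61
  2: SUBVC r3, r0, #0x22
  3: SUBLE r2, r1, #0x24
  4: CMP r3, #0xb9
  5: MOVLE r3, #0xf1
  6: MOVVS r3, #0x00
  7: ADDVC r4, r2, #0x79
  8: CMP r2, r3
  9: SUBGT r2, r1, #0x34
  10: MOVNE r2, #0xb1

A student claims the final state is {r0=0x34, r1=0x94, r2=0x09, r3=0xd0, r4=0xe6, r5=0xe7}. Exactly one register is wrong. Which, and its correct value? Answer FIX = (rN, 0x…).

[0] flags=1001 → (cmp)
[1] flags=1001 GT?T → r1=0x94
[2] flags=1001 VC?F → skip
[3] flags=1001 LE?F → skip
[4] flags=0010 → (cmp)
[5] flags=0010 LE?F → skip
[6] flags=0010 VS?F → skip
[7] flags=0010 VC?T → r4=0xe6
[8] flags=1001 → (cmp)
[9] flags=1001 GT?T → r2=0x60
[10] flags=1001 NE?T → r2=0xb1

FIX = (r2, 0xb1)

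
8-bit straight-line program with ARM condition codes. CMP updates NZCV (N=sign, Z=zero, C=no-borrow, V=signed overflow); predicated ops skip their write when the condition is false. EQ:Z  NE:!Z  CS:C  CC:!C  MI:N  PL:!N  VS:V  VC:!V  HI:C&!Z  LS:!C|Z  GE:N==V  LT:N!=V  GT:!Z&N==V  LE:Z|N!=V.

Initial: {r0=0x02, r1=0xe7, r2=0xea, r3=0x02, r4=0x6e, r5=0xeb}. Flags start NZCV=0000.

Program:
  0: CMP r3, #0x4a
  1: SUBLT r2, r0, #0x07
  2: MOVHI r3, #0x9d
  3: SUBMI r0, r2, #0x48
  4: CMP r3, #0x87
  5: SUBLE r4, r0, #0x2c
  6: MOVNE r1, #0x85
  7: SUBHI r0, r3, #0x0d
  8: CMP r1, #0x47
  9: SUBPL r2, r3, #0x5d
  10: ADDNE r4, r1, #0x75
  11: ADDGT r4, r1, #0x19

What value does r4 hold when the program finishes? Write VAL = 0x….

[0] flags=1000 → (cmp)
[1] flags=1000 LT?T → r2=0xfb
[2] flags=1000 HI?F → skip
[3] flags=1000 MI?T → r0=0xb3
[4] flags=0000 → (cmp)
[5] flags=0000 LE?F → skip
[6] flags=0000 NE?T → r1=0x85
[7] flags=0000 HI?F → skip
[8] flags=0011 → (cmp)
[9] flags=0011 PL?T → r2=0xa5
[10] flags=0011 NE?T → r4=0xfa
[11] flags=0011 GT?F → skip

VAL = 0xfa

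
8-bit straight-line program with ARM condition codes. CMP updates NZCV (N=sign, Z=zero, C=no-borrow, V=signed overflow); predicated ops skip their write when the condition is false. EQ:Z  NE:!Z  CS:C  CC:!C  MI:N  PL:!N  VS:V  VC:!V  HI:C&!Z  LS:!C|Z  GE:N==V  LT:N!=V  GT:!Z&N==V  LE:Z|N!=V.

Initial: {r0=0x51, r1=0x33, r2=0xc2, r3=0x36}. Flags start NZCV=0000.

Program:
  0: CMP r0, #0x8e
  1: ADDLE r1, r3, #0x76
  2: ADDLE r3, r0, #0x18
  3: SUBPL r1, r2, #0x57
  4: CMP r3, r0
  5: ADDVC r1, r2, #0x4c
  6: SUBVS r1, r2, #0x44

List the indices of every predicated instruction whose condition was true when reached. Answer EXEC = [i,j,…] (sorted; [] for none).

[0] flags=1001 → (cmp)
[1] flags=1001 LE?F → skip
[2] flags=1001 LE?F → skip
[3] flags=1001 PL?F → skip
[4] flags=1000 → (cmp)
[5] flags=1000 VC?T → r1=0x0e
[6] flags=1000 VS?F → skip

EXEC = [5]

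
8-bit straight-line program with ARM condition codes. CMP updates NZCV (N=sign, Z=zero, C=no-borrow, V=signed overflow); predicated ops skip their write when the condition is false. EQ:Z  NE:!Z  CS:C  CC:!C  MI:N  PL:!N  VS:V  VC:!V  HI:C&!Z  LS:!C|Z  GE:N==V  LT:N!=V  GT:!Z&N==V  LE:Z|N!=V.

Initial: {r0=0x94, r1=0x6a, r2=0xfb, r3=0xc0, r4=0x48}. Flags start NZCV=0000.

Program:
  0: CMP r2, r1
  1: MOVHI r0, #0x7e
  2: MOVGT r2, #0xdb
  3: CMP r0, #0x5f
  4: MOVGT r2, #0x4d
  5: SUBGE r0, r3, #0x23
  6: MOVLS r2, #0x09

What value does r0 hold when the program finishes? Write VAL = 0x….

0: ✓ CMP  NZCV=1010
1: ✓ MOVHI  r0←0x7e
2: · MOVGT
3: ✓ CMP  NZCV=0010
4: ✓ MOVGT  r2←0x4d
5: ✓ SUBGE  r0←0x9d
6: · MOVLS

VAL = 0x9d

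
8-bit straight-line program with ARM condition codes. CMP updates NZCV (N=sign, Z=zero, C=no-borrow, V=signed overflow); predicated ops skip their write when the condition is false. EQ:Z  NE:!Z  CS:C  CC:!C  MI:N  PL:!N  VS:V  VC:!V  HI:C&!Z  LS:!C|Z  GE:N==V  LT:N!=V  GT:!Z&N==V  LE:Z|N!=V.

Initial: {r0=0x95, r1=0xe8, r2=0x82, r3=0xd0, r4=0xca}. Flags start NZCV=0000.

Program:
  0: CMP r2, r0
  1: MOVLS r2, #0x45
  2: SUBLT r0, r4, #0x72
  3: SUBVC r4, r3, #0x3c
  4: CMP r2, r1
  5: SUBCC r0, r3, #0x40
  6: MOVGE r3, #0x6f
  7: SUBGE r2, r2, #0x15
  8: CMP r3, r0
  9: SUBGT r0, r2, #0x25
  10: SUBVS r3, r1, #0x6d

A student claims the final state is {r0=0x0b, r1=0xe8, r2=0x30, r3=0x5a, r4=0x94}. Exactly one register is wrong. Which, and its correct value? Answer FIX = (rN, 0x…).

0: ✓ CMP  NZCV=1000
1: ✓ MOVLS  r2←0x45
2: ✓ SUBLT  r0←0x58
3: ✓ SUBVC  r4←0x94
4: ✓ CMP  NZCV=0000
5: ✓ SUBCC  r0←0x90
6: ✓ MOVGE  r3←0x6f
7: ✓ SUBGE  r2←0x30
8: ✓ CMP  NZCV=1001
9: ✓ SUBGT  r0←0x0b
10: ✓ SUBVS  r3←0x7b

FIX = (r3, 0x7b)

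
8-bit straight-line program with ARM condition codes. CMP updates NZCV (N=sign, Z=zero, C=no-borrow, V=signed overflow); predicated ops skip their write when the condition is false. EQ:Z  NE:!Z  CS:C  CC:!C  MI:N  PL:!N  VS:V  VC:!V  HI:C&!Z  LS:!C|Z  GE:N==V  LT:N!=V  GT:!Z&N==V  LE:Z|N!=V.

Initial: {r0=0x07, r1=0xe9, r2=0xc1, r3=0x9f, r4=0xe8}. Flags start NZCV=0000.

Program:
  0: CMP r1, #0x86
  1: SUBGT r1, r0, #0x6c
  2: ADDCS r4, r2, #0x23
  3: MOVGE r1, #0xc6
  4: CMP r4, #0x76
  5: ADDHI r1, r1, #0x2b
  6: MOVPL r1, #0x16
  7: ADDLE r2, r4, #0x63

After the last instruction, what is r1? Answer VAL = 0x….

VAL = 0x16

[0] flags=0010 → (cmp)
[1] flags=0010 GT?T → r1=0x9b
[2] flags=0010 CS?T → r4=0xe4
[3] flags=0010 GE?T → r1=0xc6
[4] flags=0011 → (cmp)
[5] flags=0011 HI?T → r1=0xf1
[6] flags=0011 PL?T → r1=0x16
[7] flags=0011 LE?T → r2=0x47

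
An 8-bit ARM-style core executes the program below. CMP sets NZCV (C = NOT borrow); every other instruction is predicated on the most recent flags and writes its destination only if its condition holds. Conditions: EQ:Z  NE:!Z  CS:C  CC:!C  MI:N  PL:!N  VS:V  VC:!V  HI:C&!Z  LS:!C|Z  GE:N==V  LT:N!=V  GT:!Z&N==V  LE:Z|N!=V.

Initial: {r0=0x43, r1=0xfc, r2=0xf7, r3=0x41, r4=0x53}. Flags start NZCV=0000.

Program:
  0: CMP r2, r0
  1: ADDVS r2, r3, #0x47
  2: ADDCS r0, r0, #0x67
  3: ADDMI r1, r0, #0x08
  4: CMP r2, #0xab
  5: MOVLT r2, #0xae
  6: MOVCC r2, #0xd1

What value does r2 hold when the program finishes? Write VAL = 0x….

VAL = 0xf7

[0] flags=1010 → (cmp)
[1] flags=1010 VS?F → skip
[2] flags=1010 CS?T → r0=0xaa
[3] flags=1010 MI?T → r1=0xb2
[4] flags=0010 → (cmp)
[5] flags=0010 LT?F → skip
[6] flags=0010 CC?F → skip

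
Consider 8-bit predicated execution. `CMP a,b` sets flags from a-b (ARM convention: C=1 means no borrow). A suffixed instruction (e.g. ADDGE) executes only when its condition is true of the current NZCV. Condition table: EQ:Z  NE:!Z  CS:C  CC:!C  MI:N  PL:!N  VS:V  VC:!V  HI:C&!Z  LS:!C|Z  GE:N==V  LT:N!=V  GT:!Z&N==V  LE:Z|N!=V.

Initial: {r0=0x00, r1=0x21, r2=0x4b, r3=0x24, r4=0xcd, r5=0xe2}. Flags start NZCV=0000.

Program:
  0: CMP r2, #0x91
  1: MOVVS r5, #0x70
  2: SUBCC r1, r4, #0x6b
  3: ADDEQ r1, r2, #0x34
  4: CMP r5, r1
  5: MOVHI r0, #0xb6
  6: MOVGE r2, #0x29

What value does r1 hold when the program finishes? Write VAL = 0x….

VAL = 0x62

[0] flags=1001 → (cmp)
[1] flags=1001 VS?T → r5=0x70
[2] flags=1001 CC?T → r1=0x62
[3] flags=1001 EQ?F → skip
[4] flags=0010 → (cmp)
[5] flags=0010 HI?T → r0=0xb6
[6] flags=0010 GE?T → r2=0x29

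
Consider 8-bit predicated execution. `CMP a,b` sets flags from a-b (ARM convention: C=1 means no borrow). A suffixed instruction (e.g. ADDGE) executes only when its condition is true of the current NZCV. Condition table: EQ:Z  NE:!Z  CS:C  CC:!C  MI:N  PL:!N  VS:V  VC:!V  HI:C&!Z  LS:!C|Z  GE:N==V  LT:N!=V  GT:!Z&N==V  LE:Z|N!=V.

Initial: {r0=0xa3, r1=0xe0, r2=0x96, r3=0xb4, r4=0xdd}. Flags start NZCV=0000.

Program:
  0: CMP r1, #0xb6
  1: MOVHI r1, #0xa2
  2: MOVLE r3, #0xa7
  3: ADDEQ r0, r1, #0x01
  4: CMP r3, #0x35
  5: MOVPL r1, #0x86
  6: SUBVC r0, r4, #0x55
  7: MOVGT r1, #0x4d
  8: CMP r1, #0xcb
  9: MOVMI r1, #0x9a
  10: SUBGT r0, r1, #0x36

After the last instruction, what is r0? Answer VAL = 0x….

VAL = 0xa3

0: ✓ CMP  NZCV=0010
1: ✓ MOVHI  r1←0xa2
2: · MOVLE
3: · ADDEQ
4: ✓ CMP  NZCV=0011
5: ✓ MOVPL  r1←0x86
6: · SUBVC
7: · MOVGT
8: ✓ CMP  NZCV=1000
9: ✓ MOVMI  r1←0x9a
10: · SUBGT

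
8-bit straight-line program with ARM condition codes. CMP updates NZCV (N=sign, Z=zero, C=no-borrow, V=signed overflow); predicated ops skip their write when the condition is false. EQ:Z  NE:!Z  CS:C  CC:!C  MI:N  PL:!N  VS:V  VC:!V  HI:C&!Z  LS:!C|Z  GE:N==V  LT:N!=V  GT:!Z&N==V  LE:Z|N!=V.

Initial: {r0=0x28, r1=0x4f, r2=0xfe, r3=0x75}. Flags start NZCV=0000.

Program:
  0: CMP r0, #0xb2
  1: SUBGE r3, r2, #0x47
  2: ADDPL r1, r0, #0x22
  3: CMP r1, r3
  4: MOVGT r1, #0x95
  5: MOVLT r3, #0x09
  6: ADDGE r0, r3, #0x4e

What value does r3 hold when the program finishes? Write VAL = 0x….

0: ✓ CMP  NZCV=0000
1: ✓ SUBGE  r3←0xb7
2: ✓ ADDPL  r1←0x4a
3: ✓ CMP  NZCV=1001
4: ✓ MOVGT  r1←0x95
5: · MOVLT
6: ✓ ADDGE  r0←0x05

VAL = 0xb7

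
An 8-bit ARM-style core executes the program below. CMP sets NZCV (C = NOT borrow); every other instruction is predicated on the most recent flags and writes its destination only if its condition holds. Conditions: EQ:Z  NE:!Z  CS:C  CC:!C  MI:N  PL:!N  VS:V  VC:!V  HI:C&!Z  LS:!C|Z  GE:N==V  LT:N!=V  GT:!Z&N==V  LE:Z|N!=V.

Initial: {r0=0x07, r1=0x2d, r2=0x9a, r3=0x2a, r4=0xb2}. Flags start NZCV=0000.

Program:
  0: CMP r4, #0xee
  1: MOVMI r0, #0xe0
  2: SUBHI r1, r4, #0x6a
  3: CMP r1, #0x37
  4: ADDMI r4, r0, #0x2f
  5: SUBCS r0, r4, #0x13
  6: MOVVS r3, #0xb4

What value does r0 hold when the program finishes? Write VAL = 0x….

0: ✓ CMP  NZCV=1000
1: ✓ MOVMI  r0←0xe0
2: · SUBHI
3: ✓ CMP  NZCV=1000
4: ✓ ADDMI  r4←0x0f
5: · SUBCS
6: · MOVVS

VAL = 0xe0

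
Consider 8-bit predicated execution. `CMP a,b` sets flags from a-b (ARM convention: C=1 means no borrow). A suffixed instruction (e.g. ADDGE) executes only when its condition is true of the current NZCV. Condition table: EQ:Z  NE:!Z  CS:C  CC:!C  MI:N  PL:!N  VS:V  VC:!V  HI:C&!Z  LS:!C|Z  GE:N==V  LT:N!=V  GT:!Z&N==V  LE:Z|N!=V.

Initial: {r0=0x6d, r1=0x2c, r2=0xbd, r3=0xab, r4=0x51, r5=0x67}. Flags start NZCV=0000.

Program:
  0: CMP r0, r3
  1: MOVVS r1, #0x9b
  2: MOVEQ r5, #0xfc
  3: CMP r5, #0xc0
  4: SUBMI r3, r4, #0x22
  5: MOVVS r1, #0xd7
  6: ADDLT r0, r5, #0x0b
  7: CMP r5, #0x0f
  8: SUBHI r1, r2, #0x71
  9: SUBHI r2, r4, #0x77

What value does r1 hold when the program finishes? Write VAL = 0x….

0: ✓ CMP  NZCV=1001
1: ✓ MOVVS  r1←0x9b
2: · MOVEQ
3: ✓ CMP  NZCV=1001
4: ✓ SUBMI  r3←0x2f
5: ✓ MOVVS  r1←0xd7
6: · ADDLT
7: ✓ CMP  NZCV=0010
8: ✓ SUBHI  r1←0x4c
9: ✓ SUBHI  r2←0xda

VAL = 0x4c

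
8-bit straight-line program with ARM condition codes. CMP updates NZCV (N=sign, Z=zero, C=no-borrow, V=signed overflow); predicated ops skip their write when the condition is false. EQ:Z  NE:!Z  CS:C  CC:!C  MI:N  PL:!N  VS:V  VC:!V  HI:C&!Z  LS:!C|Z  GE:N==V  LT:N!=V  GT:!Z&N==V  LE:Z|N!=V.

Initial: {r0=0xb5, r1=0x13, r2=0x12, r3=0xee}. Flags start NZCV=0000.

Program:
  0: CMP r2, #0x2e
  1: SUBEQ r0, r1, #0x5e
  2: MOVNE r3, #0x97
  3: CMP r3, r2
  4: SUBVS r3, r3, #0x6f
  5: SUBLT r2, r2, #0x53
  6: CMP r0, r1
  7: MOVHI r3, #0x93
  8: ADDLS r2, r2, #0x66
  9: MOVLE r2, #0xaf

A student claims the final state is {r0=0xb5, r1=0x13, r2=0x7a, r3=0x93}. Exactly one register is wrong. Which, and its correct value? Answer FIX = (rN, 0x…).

0: ✓ CMP  NZCV=1000
1: · SUBEQ
2: ✓ MOVNE  r3←0x97
3: ✓ CMP  NZCV=1010
4: · SUBVS
5: ✓ SUBLT  r2←0xbf
6: ✓ CMP  NZCV=1010
7: ✓ MOVHI  r3←0x93
8: · ADDLS
9: ✓ MOVLE  r2←0xaf

FIX = (r2, 0xaf)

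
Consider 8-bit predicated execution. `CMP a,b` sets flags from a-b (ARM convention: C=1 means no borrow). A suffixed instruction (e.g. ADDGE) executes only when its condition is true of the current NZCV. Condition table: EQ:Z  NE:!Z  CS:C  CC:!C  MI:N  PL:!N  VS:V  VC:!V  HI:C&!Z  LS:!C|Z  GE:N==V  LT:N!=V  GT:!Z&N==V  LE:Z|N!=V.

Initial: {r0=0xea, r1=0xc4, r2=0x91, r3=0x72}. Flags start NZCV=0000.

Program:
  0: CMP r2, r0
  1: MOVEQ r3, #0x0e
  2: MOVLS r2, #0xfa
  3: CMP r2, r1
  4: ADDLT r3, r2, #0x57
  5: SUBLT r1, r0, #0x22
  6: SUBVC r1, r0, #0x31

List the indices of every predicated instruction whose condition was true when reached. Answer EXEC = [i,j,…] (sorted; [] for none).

0: ✓ CMP  NZCV=1000
1: · MOVEQ
2: ✓ MOVLS  r2←0xfa
3: ✓ CMP  NZCV=0010
4: · ADDLT
5: · SUBLT
6: ✓ SUBVC  r1←0xb9

EXEC = [2,6]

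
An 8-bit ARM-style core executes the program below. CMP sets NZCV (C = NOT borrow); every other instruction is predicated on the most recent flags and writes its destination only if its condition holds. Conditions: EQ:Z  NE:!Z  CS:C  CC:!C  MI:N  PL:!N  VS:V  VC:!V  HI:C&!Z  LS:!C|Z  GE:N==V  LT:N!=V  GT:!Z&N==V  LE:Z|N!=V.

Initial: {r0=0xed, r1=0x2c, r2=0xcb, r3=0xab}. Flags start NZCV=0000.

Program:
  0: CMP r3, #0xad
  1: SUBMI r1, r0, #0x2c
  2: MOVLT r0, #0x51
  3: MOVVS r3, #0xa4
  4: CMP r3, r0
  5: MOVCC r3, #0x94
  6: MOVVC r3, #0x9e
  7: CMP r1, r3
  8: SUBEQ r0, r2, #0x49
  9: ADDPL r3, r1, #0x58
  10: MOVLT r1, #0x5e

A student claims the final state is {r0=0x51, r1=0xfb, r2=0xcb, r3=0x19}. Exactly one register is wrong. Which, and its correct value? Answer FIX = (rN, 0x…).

FIX = (r1, 0xc1)

[0] flags=1000 → (cmp)
[1] flags=1000 MI?T → r1=0xc1
[2] flags=1000 LT?T → r0=0x51
[3] flags=1000 VS?F → skip
[4] flags=0011 → (cmp)
[5] flags=0011 CC?F → skip
[6] flags=0011 VC?F → skip
[7] flags=0010 → (cmp)
[8] flags=0010 EQ?F → skip
[9] flags=0010 PL?T → r3=0x19
[10] flags=0010 LT?F → skip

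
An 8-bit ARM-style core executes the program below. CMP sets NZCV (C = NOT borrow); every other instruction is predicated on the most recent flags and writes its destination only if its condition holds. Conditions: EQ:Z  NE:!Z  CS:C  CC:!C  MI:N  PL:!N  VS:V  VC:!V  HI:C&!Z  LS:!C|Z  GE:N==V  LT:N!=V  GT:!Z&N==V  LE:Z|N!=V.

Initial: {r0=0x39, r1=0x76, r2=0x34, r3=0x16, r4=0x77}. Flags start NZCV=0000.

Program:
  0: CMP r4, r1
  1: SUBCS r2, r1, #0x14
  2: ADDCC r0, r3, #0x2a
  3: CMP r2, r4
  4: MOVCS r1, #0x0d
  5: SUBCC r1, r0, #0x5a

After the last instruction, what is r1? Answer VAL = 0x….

[0] flags=0010 → (cmp)
[1] flags=0010 CS?T → r2=0x62
[2] flags=0010 CC?F → skip
[3] flags=1000 → (cmp)
[4] flags=1000 CS?F → skip
[5] flags=1000 CC?T → r1=0xdf

VAL = 0xdf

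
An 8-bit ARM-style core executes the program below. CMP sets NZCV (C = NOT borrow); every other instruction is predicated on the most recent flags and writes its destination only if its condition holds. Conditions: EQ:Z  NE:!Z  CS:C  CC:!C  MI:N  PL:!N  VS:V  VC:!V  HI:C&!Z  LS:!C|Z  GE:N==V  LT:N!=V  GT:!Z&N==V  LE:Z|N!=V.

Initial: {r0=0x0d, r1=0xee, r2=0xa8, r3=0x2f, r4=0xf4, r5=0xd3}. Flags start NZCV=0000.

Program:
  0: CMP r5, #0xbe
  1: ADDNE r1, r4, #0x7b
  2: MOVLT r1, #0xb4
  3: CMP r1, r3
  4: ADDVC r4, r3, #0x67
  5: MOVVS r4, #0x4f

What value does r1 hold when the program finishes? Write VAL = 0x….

0: ✓ CMP  NZCV=0010
1: ✓ ADDNE  r1←0x6f
2: · MOVLT
3: ✓ CMP  NZCV=0010
4: ✓ ADDVC  r4←0x96
5: · MOVVS

VAL = 0x6f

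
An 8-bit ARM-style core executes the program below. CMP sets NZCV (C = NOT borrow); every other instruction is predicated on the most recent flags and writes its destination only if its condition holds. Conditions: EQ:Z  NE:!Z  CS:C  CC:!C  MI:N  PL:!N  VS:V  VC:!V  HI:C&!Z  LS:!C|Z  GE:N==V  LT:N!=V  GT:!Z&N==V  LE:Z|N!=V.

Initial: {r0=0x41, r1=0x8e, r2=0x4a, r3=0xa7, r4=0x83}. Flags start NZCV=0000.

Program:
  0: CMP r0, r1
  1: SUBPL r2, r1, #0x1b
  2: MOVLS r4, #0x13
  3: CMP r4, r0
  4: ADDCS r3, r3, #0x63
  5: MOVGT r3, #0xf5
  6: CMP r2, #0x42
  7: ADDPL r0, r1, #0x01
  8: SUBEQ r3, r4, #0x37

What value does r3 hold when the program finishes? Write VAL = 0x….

0: ✓ CMP  NZCV=1001
1: · SUBPL
2: ✓ MOVLS  r4←0x13
3: ✓ CMP  NZCV=1000
4: · ADDCS
5: · MOVGT
6: ✓ CMP  NZCV=0010
7: ✓ ADDPL  r0←0x8f
8: · SUBEQ

VAL = 0xa7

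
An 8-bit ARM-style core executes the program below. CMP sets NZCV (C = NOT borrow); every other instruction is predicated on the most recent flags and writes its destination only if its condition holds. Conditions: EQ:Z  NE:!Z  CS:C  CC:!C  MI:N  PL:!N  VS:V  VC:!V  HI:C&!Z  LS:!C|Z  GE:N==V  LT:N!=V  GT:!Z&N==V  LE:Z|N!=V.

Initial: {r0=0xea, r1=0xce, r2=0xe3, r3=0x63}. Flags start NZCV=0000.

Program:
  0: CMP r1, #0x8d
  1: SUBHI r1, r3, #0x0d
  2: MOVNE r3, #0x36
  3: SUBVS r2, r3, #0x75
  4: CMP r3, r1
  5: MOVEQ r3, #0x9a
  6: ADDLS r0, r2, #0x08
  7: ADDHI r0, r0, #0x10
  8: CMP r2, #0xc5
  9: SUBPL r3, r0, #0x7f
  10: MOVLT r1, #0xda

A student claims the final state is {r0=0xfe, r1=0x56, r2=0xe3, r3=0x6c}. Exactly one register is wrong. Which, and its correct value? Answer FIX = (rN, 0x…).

FIX = (r0, 0xeb)

[0] flags=0010 → (cmp)
[1] flags=0010 HI?T → r1=0x56
[2] flags=0010 NE?T → r3=0x36
[3] flags=0010 VS?F → skip
[4] flags=1000 → (cmp)
[5] flags=1000 EQ?F → skip
[6] flags=1000 LS?T → r0=0xeb
[7] flags=1000 HI?F → skip
[8] flags=0010 → (cmp)
[9] flags=0010 PL?T → r3=0x6c
[10] flags=0010 LT?F → skip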